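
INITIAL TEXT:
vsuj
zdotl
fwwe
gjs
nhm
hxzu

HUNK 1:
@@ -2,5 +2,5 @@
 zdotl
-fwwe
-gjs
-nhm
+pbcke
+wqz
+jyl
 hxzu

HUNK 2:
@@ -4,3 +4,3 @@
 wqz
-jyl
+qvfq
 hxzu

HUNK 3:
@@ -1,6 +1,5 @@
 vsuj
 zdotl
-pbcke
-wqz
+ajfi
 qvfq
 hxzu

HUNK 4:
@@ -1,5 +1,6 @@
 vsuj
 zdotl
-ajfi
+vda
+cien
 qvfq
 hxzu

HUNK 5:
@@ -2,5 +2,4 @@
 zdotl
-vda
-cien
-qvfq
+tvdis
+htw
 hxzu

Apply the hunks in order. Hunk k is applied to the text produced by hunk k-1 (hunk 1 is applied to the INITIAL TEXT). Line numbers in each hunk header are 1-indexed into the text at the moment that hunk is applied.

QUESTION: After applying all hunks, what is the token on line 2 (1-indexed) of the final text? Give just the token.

Answer: zdotl

Derivation:
Hunk 1: at line 2 remove [fwwe,gjs,nhm] add [pbcke,wqz,jyl] -> 6 lines: vsuj zdotl pbcke wqz jyl hxzu
Hunk 2: at line 4 remove [jyl] add [qvfq] -> 6 lines: vsuj zdotl pbcke wqz qvfq hxzu
Hunk 3: at line 1 remove [pbcke,wqz] add [ajfi] -> 5 lines: vsuj zdotl ajfi qvfq hxzu
Hunk 4: at line 1 remove [ajfi] add [vda,cien] -> 6 lines: vsuj zdotl vda cien qvfq hxzu
Hunk 5: at line 2 remove [vda,cien,qvfq] add [tvdis,htw] -> 5 lines: vsuj zdotl tvdis htw hxzu
Final line 2: zdotl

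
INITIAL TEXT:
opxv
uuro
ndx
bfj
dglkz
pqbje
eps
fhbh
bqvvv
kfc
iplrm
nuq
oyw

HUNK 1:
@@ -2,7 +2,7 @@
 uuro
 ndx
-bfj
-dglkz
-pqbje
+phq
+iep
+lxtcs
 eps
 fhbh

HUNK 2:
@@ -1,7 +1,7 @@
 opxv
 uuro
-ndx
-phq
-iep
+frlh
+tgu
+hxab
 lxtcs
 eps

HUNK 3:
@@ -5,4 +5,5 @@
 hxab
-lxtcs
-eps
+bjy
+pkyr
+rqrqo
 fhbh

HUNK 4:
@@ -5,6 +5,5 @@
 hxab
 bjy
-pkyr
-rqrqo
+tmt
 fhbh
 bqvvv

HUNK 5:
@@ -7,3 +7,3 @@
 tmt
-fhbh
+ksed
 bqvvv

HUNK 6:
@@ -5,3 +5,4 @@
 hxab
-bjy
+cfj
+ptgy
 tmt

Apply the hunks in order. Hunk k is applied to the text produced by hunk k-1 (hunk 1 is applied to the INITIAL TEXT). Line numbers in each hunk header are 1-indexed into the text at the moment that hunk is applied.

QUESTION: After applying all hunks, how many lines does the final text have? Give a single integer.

Answer: 14

Derivation:
Hunk 1: at line 2 remove [bfj,dglkz,pqbje] add [phq,iep,lxtcs] -> 13 lines: opxv uuro ndx phq iep lxtcs eps fhbh bqvvv kfc iplrm nuq oyw
Hunk 2: at line 1 remove [ndx,phq,iep] add [frlh,tgu,hxab] -> 13 lines: opxv uuro frlh tgu hxab lxtcs eps fhbh bqvvv kfc iplrm nuq oyw
Hunk 3: at line 5 remove [lxtcs,eps] add [bjy,pkyr,rqrqo] -> 14 lines: opxv uuro frlh tgu hxab bjy pkyr rqrqo fhbh bqvvv kfc iplrm nuq oyw
Hunk 4: at line 5 remove [pkyr,rqrqo] add [tmt] -> 13 lines: opxv uuro frlh tgu hxab bjy tmt fhbh bqvvv kfc iplrm nuq oyw
Hunk 5: at line 7 remove [fhbh] add [ksed] -> 13 lines: opxv uuro frlh tgu hxab bjy tmt ksed bqvvv kfc iplrm nuq oyw
Hunk 6: at line 5 remove [bjy] add [cfj,ptgy] -> 14 lines: opxv uuro frlh tgu hxab cfj ptgy tmt ksed bqvvv kfc iplrm nuq oyw
Final line count: 14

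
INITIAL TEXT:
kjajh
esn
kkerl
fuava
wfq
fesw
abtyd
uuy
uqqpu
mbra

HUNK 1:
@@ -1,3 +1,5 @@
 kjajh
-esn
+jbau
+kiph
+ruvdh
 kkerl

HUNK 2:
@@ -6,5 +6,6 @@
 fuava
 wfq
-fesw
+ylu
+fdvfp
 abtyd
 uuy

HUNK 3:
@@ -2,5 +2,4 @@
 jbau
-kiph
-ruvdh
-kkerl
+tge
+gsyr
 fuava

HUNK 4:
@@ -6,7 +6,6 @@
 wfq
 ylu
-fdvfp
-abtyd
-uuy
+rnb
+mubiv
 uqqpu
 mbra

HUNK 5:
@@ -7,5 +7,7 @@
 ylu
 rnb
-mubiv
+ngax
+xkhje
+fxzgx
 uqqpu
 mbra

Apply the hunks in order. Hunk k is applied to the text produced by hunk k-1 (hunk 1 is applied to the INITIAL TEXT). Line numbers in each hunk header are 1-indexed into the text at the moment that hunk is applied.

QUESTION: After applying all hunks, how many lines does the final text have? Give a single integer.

Hunk 1: at line 1 remove [esn] add [jbau,kiph,ruvdh] -> 12 lines: kjajh jbau kiph ruvdh kkerl fuava wfq fesw abtyd uuy uqqpu mbra
Hunk 2: at line 6 remove [fesw] add [ylu,fdvfp] -> 13 lines: kjajh jbau kiph ruvdh kkerl fuava wfq ylu fdvfp abtyd uuy uqqpu mbra
Hunk 3: at line 2 remove [kiph,ruvdh,kkerl] add [tge,gsyr] -> 12 lines: kjajh jbau tge gsyr fuava wfq ylu fdvfp abtyd uuy uqqpu mbra
Hunk 4: at line 6 remove [fdvfp,abtyd,uuy] add [rnb,mubiv] -> 11 lines: kjajh jbau tge gsyr fuava wfq ylu rnb mubiv uqqpu mbra
Hunk 5: at line 7 remove [mubiv] add [ngax,xkhje,fxzgx] -> 13 lines: kjajh jbau tge gsyr fuava wfq ylu rnb ngax xkhje fxzgx uqqpu mbra
Final line count: 13

Answer: 13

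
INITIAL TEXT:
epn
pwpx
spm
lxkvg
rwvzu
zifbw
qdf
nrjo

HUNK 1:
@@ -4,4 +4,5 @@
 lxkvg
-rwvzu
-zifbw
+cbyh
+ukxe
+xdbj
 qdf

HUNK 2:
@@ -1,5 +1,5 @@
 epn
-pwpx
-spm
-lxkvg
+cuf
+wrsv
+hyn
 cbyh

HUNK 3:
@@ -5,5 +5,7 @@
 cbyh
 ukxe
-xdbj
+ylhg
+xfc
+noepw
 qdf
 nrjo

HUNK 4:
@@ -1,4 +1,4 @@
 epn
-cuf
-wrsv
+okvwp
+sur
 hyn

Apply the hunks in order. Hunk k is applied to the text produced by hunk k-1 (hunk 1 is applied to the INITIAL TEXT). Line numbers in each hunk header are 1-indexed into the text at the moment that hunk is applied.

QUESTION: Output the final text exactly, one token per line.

Hunk 1: at line 4 remove [rwvzu,zifbw] add [cbyh,ukxe,xdbj] -> 9 lines: epn pwpx spm lxkvg cbyh ukxe xdbj qdf nrjo
Hunk 2: at line 1 remove [pwpx,spm,lxkvg] add [cuf,wrsv,hyn] -> 9 lines: epn cuf wrsv hyn cbyh ukxe xdbj qdf nrjo
Hunk 3: at line 5 remove [xdbj] add [ylhg,xfc,noepw] -> 11 lines: epn cuf wrsv hyn cbyh ukxe ylhg xfc noepw qdf nrjo
Hunk 4: at line 1 remove [cuf,wrsv] add [okvwp,sur] -> 11 lines: epn okvwp sur hyn cbyh ukxe ylhg xfc noepw qdf nrjo

Answer: epn
okvwp
sur
hyn
cbyh
ukxe
ylhg
xfc
noepw
qdf
nrjo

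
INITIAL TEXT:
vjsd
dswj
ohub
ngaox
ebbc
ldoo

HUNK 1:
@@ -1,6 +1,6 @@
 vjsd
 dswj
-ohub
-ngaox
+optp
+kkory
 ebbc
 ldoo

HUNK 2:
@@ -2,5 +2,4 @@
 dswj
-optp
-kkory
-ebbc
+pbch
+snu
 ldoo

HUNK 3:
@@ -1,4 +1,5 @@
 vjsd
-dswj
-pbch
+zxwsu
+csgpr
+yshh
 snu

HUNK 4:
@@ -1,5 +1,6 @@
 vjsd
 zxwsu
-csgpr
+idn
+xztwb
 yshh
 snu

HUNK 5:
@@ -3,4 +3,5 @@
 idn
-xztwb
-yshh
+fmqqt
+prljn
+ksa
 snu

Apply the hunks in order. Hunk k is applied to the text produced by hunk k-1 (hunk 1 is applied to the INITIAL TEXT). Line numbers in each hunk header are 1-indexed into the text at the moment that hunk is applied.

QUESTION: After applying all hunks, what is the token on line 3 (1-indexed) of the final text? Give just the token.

Hunk 1: at line 1 remove [ohub,ngaox] add [optp,kkory] -> 6 lines: vjsd dswj optp kkory ebbc ldoo
Hunk 2: at line 2 remove [optp,kkory,ebbc] add [pbch,snu] -> 5 lines: vjsd dswj pbch snu ldoo
Hunk 3: at line 1 remove [dswj,pbch] add [zxwsu,csgpr,yshh] -> 6 lines: vjsd zxwsu csgpr yshh snu ldoo
Hunk 4: at line 1 remove [csgpr] add [idn,xztwb] -> 7 lines: vjsd zxwsu idn xztwb yshh snu ldoo
Hunk 5: at line 3 remove [xztwb,yshh] add [fmqqt,prljn,ksa] -> 8 lines: vjsd zxwsu idn fmqqt prljn ksa snu ldoo
Final line 3: idn

Answer: idn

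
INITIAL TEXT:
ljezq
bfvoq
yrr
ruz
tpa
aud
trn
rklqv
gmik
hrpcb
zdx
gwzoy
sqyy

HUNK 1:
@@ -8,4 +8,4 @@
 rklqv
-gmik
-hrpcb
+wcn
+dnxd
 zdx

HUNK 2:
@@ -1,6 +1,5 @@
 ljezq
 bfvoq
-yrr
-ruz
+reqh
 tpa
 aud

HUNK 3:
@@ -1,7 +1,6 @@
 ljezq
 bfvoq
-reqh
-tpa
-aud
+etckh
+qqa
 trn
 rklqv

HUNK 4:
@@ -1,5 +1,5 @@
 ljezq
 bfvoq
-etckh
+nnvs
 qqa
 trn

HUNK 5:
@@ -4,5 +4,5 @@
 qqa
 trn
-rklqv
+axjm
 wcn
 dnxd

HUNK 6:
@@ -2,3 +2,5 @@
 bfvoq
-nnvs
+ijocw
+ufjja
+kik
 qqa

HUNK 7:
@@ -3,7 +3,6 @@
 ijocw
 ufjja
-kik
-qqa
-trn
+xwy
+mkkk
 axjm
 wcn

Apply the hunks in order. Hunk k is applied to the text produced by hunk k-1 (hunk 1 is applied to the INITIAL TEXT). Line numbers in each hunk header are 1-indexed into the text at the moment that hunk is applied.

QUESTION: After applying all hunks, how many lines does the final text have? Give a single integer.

Answer: 12

Derivation:
Hunk 1: at line 8 remove [gmik,hrpcb] add [wcn,dnxd] -> 13 lines: ljezq bfvoq yrr ruz tpa aud trn rklqv wcn dnxd zdx gwzoy sqyy
Hunk 2: at line 1 remove [yrr,ruz] add [reqh] -> 12 lines: ljezq bfvoq reqh tpa aud trn rklqv wcn dnxd zdx gwzoy sqyy
Hunk 3: at line 1 remove [reqh,tpa,aud] add [etckh,qqa] -> 11 lines: ljezq bfvoq etckh qqa trn rklqv wcn dnxd zdx gwzoy sqyy
Hunk 4: at line 1 remove [etckh] add [nnvs] -> 11 lines: ljezq bfvoq nnvs qqa trn rklqv wcn dnxd zdx gwzoy sqyy
Hunk 5: at line 4 remove [rklqv] add [axjm] -> 11 lines: ljezq bfvoq nnvs qqa trn axjm wcn dnxd zdx gwzoy sqyy
Hunk 6: at line 2 remove [nnvs] add [ijocw,ufjja,kik] -> 13 lines: ljezq bfvoq ijocw ufjja kik qqa trn axjm wcn dnxd zdx gwzoy sqyy
Hunk 7: at line 3 remove [kik,qqa,trn] add [xwy,mkkk] -> 12 lines: ljezq bfvoq ijocw ufjja xwy mkkk axjm wcn dnxd zdx gwzoy sqyy
Final line count: 12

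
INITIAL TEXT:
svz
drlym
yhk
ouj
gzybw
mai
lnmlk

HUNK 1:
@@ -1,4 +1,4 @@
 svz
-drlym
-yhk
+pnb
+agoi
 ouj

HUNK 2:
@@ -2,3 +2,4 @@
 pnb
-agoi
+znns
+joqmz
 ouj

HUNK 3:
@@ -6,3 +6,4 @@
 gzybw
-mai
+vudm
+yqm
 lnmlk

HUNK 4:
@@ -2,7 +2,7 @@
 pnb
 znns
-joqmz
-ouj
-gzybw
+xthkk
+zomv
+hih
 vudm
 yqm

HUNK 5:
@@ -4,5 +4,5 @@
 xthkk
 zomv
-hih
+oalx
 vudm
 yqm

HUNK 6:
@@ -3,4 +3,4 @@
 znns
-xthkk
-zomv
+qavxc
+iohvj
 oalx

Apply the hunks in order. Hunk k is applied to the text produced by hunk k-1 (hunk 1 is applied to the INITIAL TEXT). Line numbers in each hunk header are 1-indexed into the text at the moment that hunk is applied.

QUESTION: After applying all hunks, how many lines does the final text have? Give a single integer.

Hunk 1: at line 1 remove [drlym,yhk] add [pnb,agoi] -> 7 lines: svz pnb agoi ouj gzybw mai lnmlk
Hunk 2: at line 2 remove [agoi] add [znns,joqmz] -> 8 lines: svz pnb znns joqmz ouj gzybw mai lnmlk
Hunk 3: at line 6 remove [mai] add [vudm,yqm] -> 9 lines: svz pnb znns joqmz ouj gzybw vudm yqm lnmlk
Hunk 4: at line 2 remove [joqmz,ouj,gzybw] add [xthkk,zomv,hih] -> 9 lines: svz pnb znns xthkk zomv hih vudm yqm lnmlk
Hunk 5: at line 4 remove [hih] add [oalx] -> 9 lines: svz pnb znns xthkk zomv oalx vudm yqm lnmlk
Hunk 6: at line 3 remove [xthkk,zomv] add [qavxc,iohvj] -> 9 lines: svz pnb znns qavxc iohvj oalx vudm yqm lnmlk
Final line count: 9

Answer: 9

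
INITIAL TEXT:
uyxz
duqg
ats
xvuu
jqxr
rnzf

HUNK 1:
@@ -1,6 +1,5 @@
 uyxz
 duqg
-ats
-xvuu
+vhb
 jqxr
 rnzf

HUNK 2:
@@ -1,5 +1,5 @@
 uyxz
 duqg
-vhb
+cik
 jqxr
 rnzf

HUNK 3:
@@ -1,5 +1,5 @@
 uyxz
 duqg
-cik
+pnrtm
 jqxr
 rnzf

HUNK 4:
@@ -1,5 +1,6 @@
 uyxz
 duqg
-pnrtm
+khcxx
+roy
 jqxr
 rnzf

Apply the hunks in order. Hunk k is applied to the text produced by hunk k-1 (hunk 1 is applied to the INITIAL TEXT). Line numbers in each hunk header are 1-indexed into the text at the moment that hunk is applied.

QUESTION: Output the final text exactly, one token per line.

Hunk 1: at line 1 remove [ats,xvuu] add [vhb] -> 5 lines: uyxz duqg vhb jqxr rnzf
Hunk 2: at line 1 remove [vhb] add [cik] -> 5 lines: uyxz duqg cik jqxr rnzf
Hunk 3: at line 1 remove [cik] add [pnrtm] -> 5 lines: uyxz duqg pnrtm jqxr rnzf
Hunk 4: at line 1 remove [pnrtm] add [khcxx,roy] -> 6 lines: uyxz duqg khcxx roy jqxr rnzf

Answer: uyxz
duqg
khcxx
roy
jqxr
rnzf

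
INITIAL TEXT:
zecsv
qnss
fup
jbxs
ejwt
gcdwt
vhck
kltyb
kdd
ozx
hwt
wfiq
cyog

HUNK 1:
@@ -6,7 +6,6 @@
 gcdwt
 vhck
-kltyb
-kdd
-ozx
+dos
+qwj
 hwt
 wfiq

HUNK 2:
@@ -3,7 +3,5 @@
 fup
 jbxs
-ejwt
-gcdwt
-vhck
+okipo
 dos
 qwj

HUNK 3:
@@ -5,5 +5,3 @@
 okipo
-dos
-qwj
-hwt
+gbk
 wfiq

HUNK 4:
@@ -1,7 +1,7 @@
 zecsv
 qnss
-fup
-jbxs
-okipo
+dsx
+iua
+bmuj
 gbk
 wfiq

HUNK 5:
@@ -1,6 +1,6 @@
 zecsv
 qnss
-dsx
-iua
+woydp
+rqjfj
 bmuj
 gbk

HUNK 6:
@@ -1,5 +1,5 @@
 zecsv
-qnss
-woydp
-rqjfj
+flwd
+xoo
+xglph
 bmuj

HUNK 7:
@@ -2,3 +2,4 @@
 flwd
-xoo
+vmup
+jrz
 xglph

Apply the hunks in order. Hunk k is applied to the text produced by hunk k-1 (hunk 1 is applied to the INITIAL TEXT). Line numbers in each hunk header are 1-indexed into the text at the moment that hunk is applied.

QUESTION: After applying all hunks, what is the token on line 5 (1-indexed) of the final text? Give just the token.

Answer: xglph

Derivation:
Hunk 1: at line 6 remove [kltyb,kdd,ozx] add [dos,qwj] -> 12 lines: zecsv qnss fup jbxs ejwt gcdwt vhck dos qwj hwt wfiq cyog
Hunk 2: at line 3 remove [ejwt,gcdwt,vhck] add [okipo] -> 10 lines: zecsv qnss fup jbxs okipo dos qwj hwt wfiq cyog
Hunk 3: at line 5 remove [dos,qwj,hwt] add [gbk] -> 8 lines: zecsv qnss fup jbxs okipo gbk wfiq cyog
Hunk 4: at line 1 remove [fup,jbxs,okipo] add [dsx,iua,bmuj] -> 8 lines: zecsv qnss dsx iua bmuj gbk wfiq cyog
Hunk 5: at line 1 remove [dsx,iua] add [woydp,rqjfj] -> 8 lines: zecsv qnss woydp rqjfj bmuj gbk wfiq cyog
Hunk 6: at line 1 remove [qnss,woydp,rqjfj] add [flwd,xoo,xglph] -> 8 lines: zecsv flwd xoo xglph bmuj gbk wfiq cyog
Hunk 7: at line 2 remove [xoo] add [vmup,jrz] -> 9 lines: zecsv flwd vmup jrz xglph bmuj gbk wfiq cyog
Final line 5: xglph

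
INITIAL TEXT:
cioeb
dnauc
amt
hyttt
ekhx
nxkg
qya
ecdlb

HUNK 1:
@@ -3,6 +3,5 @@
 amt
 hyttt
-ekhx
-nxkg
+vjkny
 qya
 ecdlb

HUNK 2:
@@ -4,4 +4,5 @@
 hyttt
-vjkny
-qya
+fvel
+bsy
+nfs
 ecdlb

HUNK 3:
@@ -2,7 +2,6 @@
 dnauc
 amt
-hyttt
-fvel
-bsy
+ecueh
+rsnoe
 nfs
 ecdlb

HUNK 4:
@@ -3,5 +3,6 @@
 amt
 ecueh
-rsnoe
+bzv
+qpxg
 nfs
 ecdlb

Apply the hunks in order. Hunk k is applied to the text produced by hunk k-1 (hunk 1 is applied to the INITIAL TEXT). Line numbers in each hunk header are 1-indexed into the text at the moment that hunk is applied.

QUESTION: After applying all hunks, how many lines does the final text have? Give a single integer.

Answer: 8

Derivation:
Hunk 1: at line 3 remove [ekhx,nxkg] add [vjkny] -> 7 lines: cioeb dnauc amt hyttt vjkny qya ecdlb
Hunk 2: at line 4 remove [vjkny,qya] add [fvel,bsy,nfs] -> 8 lines: cioeb dnauc amt hyttt fvel bsy nfs ecdlb
Hunk 3: at line 2 remove [hyttt,fvel,bsy] add [ecueh,rsnoe] -> 7 lines: cioeb dnauc amt ecueh rsnoe nfs ecdlb
Hunk 4: at line 3 remove [rsnoe] add [bzv,qpxg] -> 8 lines: cioeb dnauc amt ecueh bzv qpxg nfs ecdlb
Final line count: 8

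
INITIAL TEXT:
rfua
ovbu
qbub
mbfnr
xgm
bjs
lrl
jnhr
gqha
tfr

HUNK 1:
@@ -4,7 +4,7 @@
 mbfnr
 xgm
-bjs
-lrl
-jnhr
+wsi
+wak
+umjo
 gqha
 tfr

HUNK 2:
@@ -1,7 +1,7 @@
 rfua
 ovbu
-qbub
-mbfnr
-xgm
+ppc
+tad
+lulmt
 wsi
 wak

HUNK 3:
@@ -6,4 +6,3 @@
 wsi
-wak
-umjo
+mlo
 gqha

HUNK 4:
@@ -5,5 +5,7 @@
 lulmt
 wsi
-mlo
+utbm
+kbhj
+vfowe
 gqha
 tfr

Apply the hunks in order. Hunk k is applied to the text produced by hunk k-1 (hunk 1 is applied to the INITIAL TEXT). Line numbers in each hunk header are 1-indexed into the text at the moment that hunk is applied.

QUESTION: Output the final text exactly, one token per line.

Answer: rfua
ovbu
ppc
tad
lulmt
wsi
utbm
kbhj
vfowe
gqha
tfr

Derivation:
Hunk 1: at line 4 remove [bjs,lrl,jnhr] add [wsi,wak,umjo] -> 10 lines: rfua ovbu qbub mbfnr xgm wsi wak umjo gqha tfr
Hunk 2: at line 1 remove [qbub,mbfnr,xgm] add [ppc,tad,lulmt] -> 10 lines: rfua ovbu ppc tad lulmt wsi wak umjo gqha tfr
Hunk 3: at line 6 remove [wak,umjo] add [mlo] -> 9 lines: rfua ovbu ppc tad lulmt wsi mlo gqha tfr
Hunk 4: at line 5 remove [mlo] add [utbm,kbhj,vfowe] -> 11 lines: rfua ovbu ppc tad lulmt wsi utbm kbhj vfowe gqha tfr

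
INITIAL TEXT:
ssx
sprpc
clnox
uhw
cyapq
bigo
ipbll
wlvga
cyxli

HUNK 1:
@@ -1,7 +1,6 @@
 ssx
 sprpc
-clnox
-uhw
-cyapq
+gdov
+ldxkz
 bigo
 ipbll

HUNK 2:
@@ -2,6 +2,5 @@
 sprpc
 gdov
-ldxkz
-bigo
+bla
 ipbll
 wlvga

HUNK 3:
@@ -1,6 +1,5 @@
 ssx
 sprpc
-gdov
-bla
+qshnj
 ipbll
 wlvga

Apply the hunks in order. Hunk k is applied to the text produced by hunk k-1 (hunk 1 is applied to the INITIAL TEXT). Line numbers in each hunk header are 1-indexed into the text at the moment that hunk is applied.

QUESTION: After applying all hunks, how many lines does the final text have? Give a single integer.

Answer: 6

Derivation:
Hunk 1: at line 1 remove [clnox,uhw,cyapq] add [gdov,ldxkz] -> 8 lines: ssx sprpc gdov ldxkz bigo ipbll wlvga cyxli
Hunk 2: at line 2 remove [ldxkz,bigo] add [bla] -> 7 lines: ssx sprpc gdov bla ipbll wlvga cyxli
Hunk 3: at line 1 remove [gdov,bla] add [qshnj] -> 6 lines: ssx sprpc qshnj ipbll wlvga cyxli
Final line count: 6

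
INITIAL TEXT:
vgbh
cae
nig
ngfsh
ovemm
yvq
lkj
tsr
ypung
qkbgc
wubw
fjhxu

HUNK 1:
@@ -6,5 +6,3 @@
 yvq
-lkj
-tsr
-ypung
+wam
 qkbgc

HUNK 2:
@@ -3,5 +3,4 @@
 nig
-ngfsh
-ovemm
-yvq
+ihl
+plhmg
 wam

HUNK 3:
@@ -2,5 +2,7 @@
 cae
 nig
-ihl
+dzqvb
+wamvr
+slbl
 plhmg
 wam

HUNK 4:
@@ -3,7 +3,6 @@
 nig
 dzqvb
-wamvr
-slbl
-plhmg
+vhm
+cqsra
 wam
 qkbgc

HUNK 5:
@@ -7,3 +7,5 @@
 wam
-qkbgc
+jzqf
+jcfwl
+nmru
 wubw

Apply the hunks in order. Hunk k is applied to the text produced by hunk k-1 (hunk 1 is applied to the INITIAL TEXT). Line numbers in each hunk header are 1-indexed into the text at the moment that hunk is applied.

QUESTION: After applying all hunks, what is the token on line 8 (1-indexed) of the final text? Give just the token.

Answer: jzqf

Derivation:
Hunk 1: at line 6 remove [lkj,tsr,ypung] add [wam] -> 10 lines: vgbh cae nig ngfsh ovemm yvq wam qkbgc wubw fjhxu
Hunk 2: at line 3 remove [ngfsh,ovemm,yvq] add [ihl,plhmg] -> 9 lines: vgbh cae nig ihl plhmg wam qkbgc wubw fjhxu
Hunk 3: at line 2 remove [ihl] add [dzqvb,wamvr,slbl] -> 11 lines: vgbh cae nig dzqvb wamvr slbl plhmg wam qkbgc wubw fjhxu
Hunk 4: at line 3 remove [wamvr,slbl,plhmg] add [vhm,cqsra] -> 10 lines: vgbh cae nig dzqvb vhm cqsra wam qkbgc wubw fjhxu
Hunk 5: at line 7 remove [qkbgc] add [jzqf,jcfwl,nmru] -> 12 lines: vgbh cae nig dzqvb vhm cqsra wam jzqf jcfwl nmru wubw fjhxu
Final line 8: jzqf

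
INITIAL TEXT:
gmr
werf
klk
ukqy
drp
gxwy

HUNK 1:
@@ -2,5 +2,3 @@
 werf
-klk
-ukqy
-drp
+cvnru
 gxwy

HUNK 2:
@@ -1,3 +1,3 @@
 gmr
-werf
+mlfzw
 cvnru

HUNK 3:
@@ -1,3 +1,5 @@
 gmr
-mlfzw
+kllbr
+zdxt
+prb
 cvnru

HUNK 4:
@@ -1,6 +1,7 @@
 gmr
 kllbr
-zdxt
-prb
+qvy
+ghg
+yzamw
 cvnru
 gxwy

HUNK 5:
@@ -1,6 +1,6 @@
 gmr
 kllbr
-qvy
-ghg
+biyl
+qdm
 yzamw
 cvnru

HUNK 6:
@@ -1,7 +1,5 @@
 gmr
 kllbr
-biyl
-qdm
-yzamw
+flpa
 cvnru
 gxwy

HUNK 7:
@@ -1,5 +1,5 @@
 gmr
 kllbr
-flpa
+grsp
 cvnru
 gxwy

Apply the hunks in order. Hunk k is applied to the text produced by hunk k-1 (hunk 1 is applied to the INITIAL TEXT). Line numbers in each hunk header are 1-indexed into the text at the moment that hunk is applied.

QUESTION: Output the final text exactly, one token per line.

Hunk 1: at line 2 remove [klk,ukqy,drp] add [cvnru] -> 4 lines: gmr werf cvnru gxwy
Hunk 2: at line 1 remove [werf] add [mlfzw] -> 4 lines: gmr mlfzw cvnru gxwy
Hunk 3: at line 1 remove [mlfzw] add [kllbr,zdxt,prb] -> 6 lines: gmr kllbr zdxt prb cvnru gxwy
Hunk 4: at line 1 remove [zdxt,prb] add [qvy,ghg,yzamw] -> 7 lines: gmr kllbr qvy ghg yzamw cvnru gxwy
Hunk 5: at line 1 remove [qvy,ghg] add [biyl,qdm] -> 7 lines: gmr kllbr biyl qdm yzamw cvnru gxwy
Hunk 6: at line 1 remove [biyl,qdm,yzamw] add [flpa] -> 5 lines: gmr kllbr flpa cvnru gxwy
Hunk 7: at line 1 remove [flpa] add [grsp] -> 5 lines: gmr kllbr grsp cvnru gxwy

Answer: gmr
kllbr
grsp
cvnru
gxwy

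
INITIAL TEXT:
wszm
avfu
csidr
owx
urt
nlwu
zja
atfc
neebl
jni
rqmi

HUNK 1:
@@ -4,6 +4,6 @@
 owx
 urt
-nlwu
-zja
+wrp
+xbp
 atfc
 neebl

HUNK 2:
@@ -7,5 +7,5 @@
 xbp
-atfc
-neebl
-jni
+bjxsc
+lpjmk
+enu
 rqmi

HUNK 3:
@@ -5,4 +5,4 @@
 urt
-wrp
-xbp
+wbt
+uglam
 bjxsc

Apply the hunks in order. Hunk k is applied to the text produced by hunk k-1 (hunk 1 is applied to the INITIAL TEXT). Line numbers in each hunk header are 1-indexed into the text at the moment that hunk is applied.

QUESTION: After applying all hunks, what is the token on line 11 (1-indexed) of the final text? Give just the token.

Hunk 1: at line 4 remove [nlwu,zja] add [wrp,xbp] -> 11 lines: wszm avfu csidr owx urt wrp xbp atfc neebl jni rqmi
Hunk 2: at line 7 remove [atfc,neebl,jni] add [bjxsc,lpjmk,enu] -> 11 lines: wszm avfu csidr owx urt wrp xbp bjxsc lpjmk enu rqmi
Hunk 3: at line 5 remove [wrp,xbp] add [wbt,uglam] -> 11 lines: wszm avfu csidr owx urt wbt uglam bjxsc lpjmk enu rqmi
Final line 11: rqmi

Answer: rqmi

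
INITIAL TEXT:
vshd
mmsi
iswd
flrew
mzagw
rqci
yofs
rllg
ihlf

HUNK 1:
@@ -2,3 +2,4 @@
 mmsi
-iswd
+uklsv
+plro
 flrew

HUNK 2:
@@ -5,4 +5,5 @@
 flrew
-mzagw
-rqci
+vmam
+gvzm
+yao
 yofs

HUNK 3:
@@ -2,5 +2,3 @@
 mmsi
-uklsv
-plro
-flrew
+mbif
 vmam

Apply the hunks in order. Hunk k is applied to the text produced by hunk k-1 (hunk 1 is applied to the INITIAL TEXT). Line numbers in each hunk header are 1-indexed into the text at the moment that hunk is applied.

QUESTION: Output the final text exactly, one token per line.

Hunk 1: at line 2 remove [iswd] add [uklsv,plro] -> 10 lines: vshd mmsi uklsv plro flrew mzagw rqci yofs rllg ihlf
Hunk 2: at line 5 remove [mzagw,rqci] add [vmam,gvzm,yao] -> 11 lines: vshd mmsi uklsv plro flrew vmam gvzm yao yofs rllg ihlf
Hunk 3: at line 2 remove [uklsv,plro,flrew] add [mbif] -> 9 lines: vshd mmsi mbif vmam gvzm yao yofs rllg ihlf

Answer: vshd
mmsi
mbif
vmam
gvzm
yao
yofs
rllg
ihlf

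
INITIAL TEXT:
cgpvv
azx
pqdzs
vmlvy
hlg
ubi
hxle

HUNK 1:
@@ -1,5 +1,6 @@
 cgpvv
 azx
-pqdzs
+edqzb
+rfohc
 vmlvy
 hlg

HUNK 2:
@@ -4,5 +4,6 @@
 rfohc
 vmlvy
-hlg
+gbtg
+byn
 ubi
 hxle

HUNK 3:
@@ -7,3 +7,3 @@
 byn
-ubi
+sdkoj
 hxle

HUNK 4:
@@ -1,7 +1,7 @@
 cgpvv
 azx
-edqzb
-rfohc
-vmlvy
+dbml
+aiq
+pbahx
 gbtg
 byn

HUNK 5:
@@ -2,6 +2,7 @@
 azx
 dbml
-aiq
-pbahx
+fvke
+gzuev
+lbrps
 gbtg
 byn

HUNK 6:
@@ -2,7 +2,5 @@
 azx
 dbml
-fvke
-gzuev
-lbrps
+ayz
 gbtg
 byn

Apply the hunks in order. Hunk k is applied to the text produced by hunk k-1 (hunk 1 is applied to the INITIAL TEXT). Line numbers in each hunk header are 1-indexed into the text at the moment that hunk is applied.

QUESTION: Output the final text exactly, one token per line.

Answer: cgpvv
azx
dbml
ayz
gbtg
byn
sdkoj
hxle

Derivation:
Hunk 1: at line 1 remove [pqdzs] add [edqzb,rfohc] -> 8 lines: cgpvv azx edqzb rfohc vmlvy hlg ubi hxle
Hunk 2: at line 4 remove [hlg] add [gbtg,byn] -> 9 lines: cgpvv azx edqzb rfohc vmlvy gbtg byn ubi hxle
Hunk 3: at line 7 remove [ubi] add [sdkoj] -> 9 lines: cgpvv azx edqzb rfohc vmlvy gbtg byn sdkoj hxle
Hunk 4: at line 1 remove [edqzb,rfohc,vmlvy] add [dbml,aiq,pbahx] -> 9 lines: cgpvv azx dbml aiq pbahx gbtg byn sdkoj hxle
Hunk 5: at line 2 remove [aiq,pbahx] add [fvke,gzuev,lbrps] -> 10 lines: cgpvv azx dbml fvke gzuev lbrps gbtg byn sdkoj hxle
Hunk 6: at line 2 remove [fvke,gzuev,lbrps] add [ayz] -> 8 lines: cgpvv azx dbml ayz gbtg byn sdkoj hxle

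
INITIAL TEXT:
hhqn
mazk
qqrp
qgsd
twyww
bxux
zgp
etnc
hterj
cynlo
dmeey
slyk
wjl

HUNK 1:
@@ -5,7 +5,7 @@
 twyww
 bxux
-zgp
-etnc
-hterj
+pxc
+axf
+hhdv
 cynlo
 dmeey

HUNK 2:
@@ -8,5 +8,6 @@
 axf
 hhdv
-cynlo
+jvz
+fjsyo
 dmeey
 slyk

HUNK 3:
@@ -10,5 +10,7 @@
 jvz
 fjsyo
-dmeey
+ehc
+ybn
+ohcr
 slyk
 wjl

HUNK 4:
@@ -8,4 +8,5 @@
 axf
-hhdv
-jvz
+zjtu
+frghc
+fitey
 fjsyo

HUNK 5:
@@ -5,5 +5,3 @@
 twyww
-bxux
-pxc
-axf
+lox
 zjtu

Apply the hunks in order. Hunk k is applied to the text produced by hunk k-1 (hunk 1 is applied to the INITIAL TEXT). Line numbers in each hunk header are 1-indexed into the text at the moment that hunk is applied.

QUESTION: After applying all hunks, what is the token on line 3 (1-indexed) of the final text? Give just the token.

Hunk 1: at line 5 remove [zgp,etnc,hterj] add [pxc,axf,hhdv] -> 13 lines: hhqn mazk qqrp qgsd twyww bxux pxc axf hhdv cynlo dmeey slyk wjl
Hunk 2: at line 8 remove [cynlo] add [jvz,fjsyo] -> 14 lines: hhqn mazk qqrp qgsd twyww bxux pxc axf hhdv jvz fjsyo dmeey slyk wjl
Hunk 3: at line 10 remove [dmeey] add [ehc,ybn,ohcr] -> 16 lines: hhqn mazk qqrp qgsd twyww bxux pxc axf hhdv jvz fjsyo ehc ybn ohcr slyk wjl
Hunk 4: at line 8 remove [hhdv,jvz] add [zjtu,frghc,fitey] -> 17 lines: hhqn mazk qqrp qgsd twyww bxux pxc axf zjtu frghc fitey fjsyo ehc ybn ohcr slyk wjl
Hunk 5: at line 5 remove [bxux,pxc,axf] add [lox] -> 15 lines: hhqn mazk qqrp qgsd twyww lox zjtu frghc fitey fjsyo ehc ybn ohcr slyk wjl
Final line 3: qqrp

Answer: qqrp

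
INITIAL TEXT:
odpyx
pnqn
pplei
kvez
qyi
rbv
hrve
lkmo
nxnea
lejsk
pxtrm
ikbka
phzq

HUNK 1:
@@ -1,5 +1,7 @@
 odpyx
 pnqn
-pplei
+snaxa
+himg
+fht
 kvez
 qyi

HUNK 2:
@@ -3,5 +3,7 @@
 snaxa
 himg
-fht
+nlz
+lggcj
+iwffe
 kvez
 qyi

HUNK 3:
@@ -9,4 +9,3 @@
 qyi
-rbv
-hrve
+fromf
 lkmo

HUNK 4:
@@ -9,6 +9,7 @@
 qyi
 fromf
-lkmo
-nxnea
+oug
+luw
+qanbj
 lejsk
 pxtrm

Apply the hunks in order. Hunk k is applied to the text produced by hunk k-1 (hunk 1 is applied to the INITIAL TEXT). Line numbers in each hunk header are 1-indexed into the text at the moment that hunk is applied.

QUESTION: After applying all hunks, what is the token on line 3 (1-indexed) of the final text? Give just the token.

Answer: snaxa

Derivation:
Hunk 1: at line 1 remove [pplei] add [snaxa,himg,fht] -> 15 lines: odpyx pnqn snaxa himg fht kvez qyi rbv hrve lkmo nxnea lejsk pxtrm ikbka phzq
Hunk 2: at line 3 remove [fht] add [nlz,lggcj,iwffe] -> 17 lines: odpyx pnqn snaxa himg nlz lggcj iwffe kvez qyi rbv hrve lkmo nxnea lejsk pxtrm ikbka phzq
Hunk 3: at line 9 remove [rbv,hrve] add [fromf] -> 16 lines: odpyx pnqn snaxa himg nlz lggcj iwffe kvez qyi fromf lkmo nxnea lejsk pxtrm ikbka phzq
Hunk 4: at line 9 remove [lkmo,nxnea] add [oug,luw,qanbj] -> 17 lines: odpyx pnqn snaxa himg nlz lggcj iwffe kvez qyi fromf oug luw qanbj lejsk pxtrm ikbka phzq
Final line 3: snaxa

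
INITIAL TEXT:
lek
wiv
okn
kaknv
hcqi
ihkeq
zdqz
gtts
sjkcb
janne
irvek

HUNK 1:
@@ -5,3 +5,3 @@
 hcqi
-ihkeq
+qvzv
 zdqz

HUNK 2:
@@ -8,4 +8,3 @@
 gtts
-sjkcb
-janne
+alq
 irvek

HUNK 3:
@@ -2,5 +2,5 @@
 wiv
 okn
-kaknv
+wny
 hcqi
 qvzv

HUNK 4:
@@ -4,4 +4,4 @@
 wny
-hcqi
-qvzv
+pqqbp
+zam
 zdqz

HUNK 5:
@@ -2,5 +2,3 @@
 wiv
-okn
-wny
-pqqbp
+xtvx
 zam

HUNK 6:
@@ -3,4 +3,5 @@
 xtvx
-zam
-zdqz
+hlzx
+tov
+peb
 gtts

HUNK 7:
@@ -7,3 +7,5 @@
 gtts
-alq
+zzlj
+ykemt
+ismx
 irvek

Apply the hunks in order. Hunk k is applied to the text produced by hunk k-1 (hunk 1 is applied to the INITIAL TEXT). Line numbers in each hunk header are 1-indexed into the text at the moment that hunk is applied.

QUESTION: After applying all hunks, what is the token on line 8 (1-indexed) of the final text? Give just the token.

Hunk 1: at line 5 remove [ihkeq] add [qvzv] -> 11 lines: lek wiv okn kaknv hcqi qvzv zdqz gtts sjkcb janne irvek
Hunk 2: at line 8 remove [sjkcb,janne] add [alq] -> 10 lines: lek wiv okn kaknv hcqi qvzv zdqz gtts alq irvek
Hunk 3: at line 2 remove [kaknv] add [wny] -> 10 lines: lek wiv okn wny hcqi qvzv zdqz gtts alq irvek
Hunk 4: at line 4 remove [hcqi,qvzv] add [pqqbp,zam] -> 10 lines: lek wiv okn wny pqqbp zam zdqz gtts alq irvek
Hunk 5: at line 2 remove [okn,wny,pqqbp] add [xtvx] -> 8 lines: lek wiv xtvx zam zdqz gtts alq irvek
Hunk 6: at line 3 remove [zam,zdqz] add [hlzx,tov,peb] -> 9 lines: lek wiv xtvx hlzx tov peb gtts alq irvek
Hunk 7: at line 7 remove [alq] add [zzlj,ykemt,ismx] -> 11 lines: lek wiv xtvx hlzx tov peb gtts zzlj ykemt ismx irvek
Final line 8: zzlj

Answer: zzlj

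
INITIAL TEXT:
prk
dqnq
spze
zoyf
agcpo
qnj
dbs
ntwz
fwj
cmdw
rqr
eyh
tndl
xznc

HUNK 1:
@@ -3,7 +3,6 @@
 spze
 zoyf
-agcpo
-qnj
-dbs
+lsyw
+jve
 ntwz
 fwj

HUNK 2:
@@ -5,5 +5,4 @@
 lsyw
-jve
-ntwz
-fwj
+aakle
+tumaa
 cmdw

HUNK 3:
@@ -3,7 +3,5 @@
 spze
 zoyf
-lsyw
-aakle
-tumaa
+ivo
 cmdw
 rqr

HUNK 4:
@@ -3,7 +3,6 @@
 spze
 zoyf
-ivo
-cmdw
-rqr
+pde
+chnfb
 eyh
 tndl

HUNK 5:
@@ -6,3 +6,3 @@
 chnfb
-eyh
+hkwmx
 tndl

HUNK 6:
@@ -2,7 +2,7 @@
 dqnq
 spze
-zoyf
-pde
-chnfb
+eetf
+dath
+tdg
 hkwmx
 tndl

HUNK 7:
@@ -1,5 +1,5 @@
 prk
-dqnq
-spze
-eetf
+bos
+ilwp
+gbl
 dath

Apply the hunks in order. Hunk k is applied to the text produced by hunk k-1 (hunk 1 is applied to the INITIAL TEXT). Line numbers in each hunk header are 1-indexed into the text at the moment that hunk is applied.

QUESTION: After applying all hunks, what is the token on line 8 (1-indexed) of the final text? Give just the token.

Hunk 1: at line 3 remove [agcpo,qnj,dbs] add [lsyw,jve] -> 13 lines: prk dqnq spze zoyf lsyw jve ntwz fwj cmdw rqr eyh tndl xznc
Hunk 2: at line 5 remove [jve,ntwz,fwj] add [aakle,tumaa] -> 12 lines: prk dqnq spze zoyf lsyw aakle tumaa cmdw rqr eyh tndl xznc
Hunk 3: at line 3 remove [lsyw,aakle,tumaa] add [ivo] -> 10 lines: prk dqnq spze zoyf ivo cmdw rqr eyh tndl xznc
Hunk 4: at line 3 remove [ivo,cmdw,rqr] add [pde,chnfb] -> 9 lines: prk dqnq spze zoyf pde chnfb eyh tndl xznc
Hunk 5: at line 6 remove [eyh] add [hkwmx] -> 9 lines: prk dqnq spze zoyf pde chnfb hkwmx tndl xznc
Hunk 6: at line 2 remove [zoyf,pde,chnfb] add [eetf,dath,tdg] -> 9 lines: prk dqnq spze eetf dath tdg hkwmx tndl xznc
Hunk 7: at line 1 remove [dqnq,spze,eetf] add [bos,ilwp,gbl] -> 9 lines: prk bos ilwp gbl dath tdg hkwmx tndl xznc
Final line 8: tndl

Answer: tndl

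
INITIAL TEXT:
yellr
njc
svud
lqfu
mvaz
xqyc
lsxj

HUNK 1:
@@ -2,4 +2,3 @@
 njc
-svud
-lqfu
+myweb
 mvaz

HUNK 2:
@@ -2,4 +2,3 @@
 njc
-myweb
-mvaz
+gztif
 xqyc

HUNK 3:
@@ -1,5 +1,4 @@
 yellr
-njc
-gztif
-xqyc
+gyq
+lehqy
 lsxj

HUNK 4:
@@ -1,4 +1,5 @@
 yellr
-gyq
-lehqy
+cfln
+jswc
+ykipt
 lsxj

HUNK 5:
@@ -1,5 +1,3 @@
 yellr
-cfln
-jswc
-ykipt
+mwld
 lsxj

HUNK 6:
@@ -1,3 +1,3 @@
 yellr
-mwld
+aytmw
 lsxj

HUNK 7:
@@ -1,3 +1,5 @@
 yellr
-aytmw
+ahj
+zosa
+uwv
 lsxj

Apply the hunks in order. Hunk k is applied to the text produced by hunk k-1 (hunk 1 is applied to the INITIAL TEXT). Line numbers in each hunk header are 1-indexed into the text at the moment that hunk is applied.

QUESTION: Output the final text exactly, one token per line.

Answer: yellr
ahj
zosa
uwv
lsxj

Derivation:
Hunk 1: at line 2 remove [svud,lqfu] add [myweb] -> 6 lines: yellr njc myweb mvaz xqyc lsxj
Hunk 2: at line 2 remove [myweb,mvaz] add [gztif] -> 5 lines: yellr njc gztif xqyc lsxj
Hunk 3: at line 1 remove [njc,gztif,xqyc] add [gyq,lehqy] -> 4 lines: yellr gyq lehqy lsxj
Hunk 4: at line 1 remove [gyq,lehqy] add [cfln,jswc,ykipt] -> 5 lines: yellr cfln jswc ykipt lsxj
Hunk 5: at line 1 remove [cfln,jswc,ykipt] add [mwld] -> 3 lines: yellr mwld lsxj
Hunk 6: at line 1 remove [mwld] add [aytmw] -> 3 lines: yellr aytmw lsxj
Hunk 7: at line 1 remove [aytmw] add [ahj,zosa,uwv] -> 5 lines: yellr ahj zosa uwv lsxj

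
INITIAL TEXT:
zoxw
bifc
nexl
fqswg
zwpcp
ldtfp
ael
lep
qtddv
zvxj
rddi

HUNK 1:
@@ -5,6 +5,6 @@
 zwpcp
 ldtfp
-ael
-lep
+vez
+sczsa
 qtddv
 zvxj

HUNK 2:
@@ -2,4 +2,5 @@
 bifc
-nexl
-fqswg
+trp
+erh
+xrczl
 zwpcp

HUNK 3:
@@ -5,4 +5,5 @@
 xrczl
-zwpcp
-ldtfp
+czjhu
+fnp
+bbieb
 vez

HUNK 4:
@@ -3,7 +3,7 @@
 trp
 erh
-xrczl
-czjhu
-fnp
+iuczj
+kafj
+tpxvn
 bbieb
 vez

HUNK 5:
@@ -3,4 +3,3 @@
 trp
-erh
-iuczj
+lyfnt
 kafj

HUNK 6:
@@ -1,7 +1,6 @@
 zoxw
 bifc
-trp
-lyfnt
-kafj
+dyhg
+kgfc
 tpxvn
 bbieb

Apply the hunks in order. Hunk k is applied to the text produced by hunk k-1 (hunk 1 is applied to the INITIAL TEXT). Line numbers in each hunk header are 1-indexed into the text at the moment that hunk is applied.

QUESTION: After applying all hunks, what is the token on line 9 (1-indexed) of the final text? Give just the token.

Hunk 1: at line 5 remove [ael,lep] add [vez,sczsa] -> 11 lines: zoxw bifc nexl fqswg zwpcp ldtfp vez sczsa qtddv zvxj rddi
Hunk 2: at line 2 remove [nexl,fqswg] add [trp,erh,xrczl] -> 12 lines: zoxw bifc trp erh xrczl zwpcp ldtfp vez sczsa qtddv zvxj rddi
Hunk 3: at line 5 remove [zwpcp,ldtfp] add [czjhu,fnp,bbieb] -> 13 lines: zoxw bifc trp erh xrczl czjhu fnp bbieb vez sczsa qtddv zvxj rddi
Hunk 4: at line 3 remove [xrczl,czjhu,fnp] add [iuczj,kafj,tpxvn] -> 13 lines: zoxw bifc trp erh iuczj kafj tpxvn bbieb vez sczsa qtddv zvxj rddi
Hunk 5: at line 3 remove [erh,iuczj] add [lyfnt] -> 12 lines: zoxw bifc trp lyfnt kafj tpxvn bbieb vez sczsa qtddv zvxj rddi
Hunk 6: at line 1 remove [trp,lyfnt,kafj] add [dyhg,kgfc] -> 11 lines: zoxw bifc dyhg kgfc tpxvn bbieb vez sczsa qtddv zvxj rddi
Final line 9: qtddv

Answer: qtddv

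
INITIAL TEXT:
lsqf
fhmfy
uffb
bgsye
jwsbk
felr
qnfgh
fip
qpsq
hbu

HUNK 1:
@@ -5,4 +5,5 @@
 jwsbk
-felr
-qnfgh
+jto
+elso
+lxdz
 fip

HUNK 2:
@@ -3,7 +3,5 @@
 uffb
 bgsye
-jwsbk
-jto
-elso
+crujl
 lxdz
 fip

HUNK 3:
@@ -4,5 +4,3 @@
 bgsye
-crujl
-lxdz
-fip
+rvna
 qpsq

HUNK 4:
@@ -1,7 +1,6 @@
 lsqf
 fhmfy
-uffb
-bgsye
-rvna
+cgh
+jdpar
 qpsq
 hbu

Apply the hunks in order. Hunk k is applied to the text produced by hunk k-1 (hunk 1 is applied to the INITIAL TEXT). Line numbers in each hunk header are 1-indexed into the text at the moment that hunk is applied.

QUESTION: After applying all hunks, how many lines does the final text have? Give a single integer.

Answer: 6

Derivation:
Hunk 1: at line 5 remove [felr,qnfgh] add [jto,elso,lxdz] -> 11 lines: lsqf fhmfy uffb bgsye jwsbk jto elso lxdz fip qpsq hbu
Hunk 2: at line 3 remove [jwsbk,jto,elso] add [crujl] -> 9 lines: lsqf fhmfy uffb bgsye crujl lxdz fip qpsq hbu
Hunk 3: at line 4 remove [crujl,lxdz,fip] add [rvna] -> 7 lines: lsqf fhmfy uffb bgsye rvna qpsq hbu
Hunk 4: at line 1 remove [uffb,bgsye,rvna] add [cgh,jdpar] -> 6 lines: lsqf fhmfy cgh jdpar qpsq hbu
Final line count: 6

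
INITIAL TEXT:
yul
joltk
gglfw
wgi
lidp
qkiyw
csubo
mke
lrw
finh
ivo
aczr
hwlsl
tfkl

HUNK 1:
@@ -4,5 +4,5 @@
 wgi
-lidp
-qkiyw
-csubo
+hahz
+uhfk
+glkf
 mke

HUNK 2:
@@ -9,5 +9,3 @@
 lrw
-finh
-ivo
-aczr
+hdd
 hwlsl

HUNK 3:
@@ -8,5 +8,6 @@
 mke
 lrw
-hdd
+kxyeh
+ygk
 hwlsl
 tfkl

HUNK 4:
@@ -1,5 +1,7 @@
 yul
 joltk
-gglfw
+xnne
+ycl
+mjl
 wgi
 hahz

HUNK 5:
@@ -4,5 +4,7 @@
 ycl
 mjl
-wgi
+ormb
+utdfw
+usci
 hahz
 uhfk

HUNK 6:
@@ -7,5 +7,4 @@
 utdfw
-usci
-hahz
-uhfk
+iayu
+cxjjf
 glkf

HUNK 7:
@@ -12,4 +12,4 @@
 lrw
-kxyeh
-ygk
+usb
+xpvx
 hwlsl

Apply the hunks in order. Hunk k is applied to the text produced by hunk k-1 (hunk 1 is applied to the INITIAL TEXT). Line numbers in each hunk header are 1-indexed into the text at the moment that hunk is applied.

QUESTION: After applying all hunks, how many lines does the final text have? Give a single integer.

Answer: 16

Derivation:
Hunk 1: at line 4 remove [lidp,qkiyw,csubo] add [hahz,uhfk,glkf] -> 14 lines: yul joltk gglfw wgi hahz uhfk glkf mke lrw finh ivo aczr hwlsl tfkl
Hunk 2: at line 9 remove [finh,ivo,aczr] add [hdd] -> 12 lines: yul joltk gglfw wgi hahz uhfk glkf mke lrw hdd hwlsl tfkl
Hunk 3: at line 8 remove [hdd] add [kxyeh,ygk] -> 13 lines: yul joltk gglfw wgi hahz uhfk glkf mke lrw kxyeh ygk hwlsl tfkl
Hunk 4: at line 1 remove [gglfw] add [xnne,ycl,mjl] -> 15 lines: yul joltk xnne ycl mjl wgi hahz uhfk glkf mke lrw kxyeh ygk hwlsl tfkl
Hunk 5: at line 4 remove [wgi] add [ormb,utdfw,usci] -> 17 lines: yul joltk xnne ycl mjl ormb utdfw usci hahz uhfk glkf mke lrw kxyeh ygk hwlsl tfkl
Hunk 6: at line 7 remove [usci,hahz,uhfk] add [iayu,cxjjf] -> 16 lines: yul joltk xnne ycl mjl ormb utdfw iayu cxjjf glkf mke lrw kxyeh ygk hwlsl tfkl
Hunk 7: at line 12 remove [kxyeh,ygk] add [usb,xpvx] -> 16 lines: yul joltk xnne ycl mjl ormb utdfw iayu cxjjf glkf mke lrw usb xpvx hwlsl tfkl
Final line count: 16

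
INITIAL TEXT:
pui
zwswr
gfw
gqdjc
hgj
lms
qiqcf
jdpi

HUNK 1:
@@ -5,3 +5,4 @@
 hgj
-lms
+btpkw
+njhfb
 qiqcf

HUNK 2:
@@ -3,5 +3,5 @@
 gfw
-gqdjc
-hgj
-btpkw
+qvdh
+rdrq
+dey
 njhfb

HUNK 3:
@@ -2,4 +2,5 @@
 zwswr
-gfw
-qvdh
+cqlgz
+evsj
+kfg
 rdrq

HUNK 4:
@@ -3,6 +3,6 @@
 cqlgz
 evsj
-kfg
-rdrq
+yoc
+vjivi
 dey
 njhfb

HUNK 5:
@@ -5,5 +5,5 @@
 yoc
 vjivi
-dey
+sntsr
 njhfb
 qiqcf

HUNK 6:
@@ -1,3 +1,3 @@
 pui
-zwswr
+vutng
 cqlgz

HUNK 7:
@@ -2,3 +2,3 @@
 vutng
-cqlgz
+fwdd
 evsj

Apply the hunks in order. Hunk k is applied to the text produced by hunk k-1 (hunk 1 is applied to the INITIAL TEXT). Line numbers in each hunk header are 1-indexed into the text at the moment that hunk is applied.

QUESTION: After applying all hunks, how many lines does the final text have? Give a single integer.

Hunk 1: at line 5 remove [lms] add [btpkw,njhfb] -> 9 lines: pui zwswr gfw gqdjc hgj btpkw njhfb qiqcf jdpi
Hunk 2: at line 3 remove [gqdjc,hgj,btpkw] add [qvdh,rdrq,dey] -> 9 lines: pui zwswr gfw qvdh rdrq dey njhfb qiqcf jdpi
Hunk 3: at line 2 remove [gfw,qvdh] add [cqlgz,evsj,kfg] -> 10 lines: pui zwswr cqlgz evsj kfg rdrq dey njhfb qiqcf jdpi
Hunk 4: at line 3 remove [kfg,rdrq] add [yoc,vjivi] -> 10 lines: pui zwswr cqlgz evsj yoc vjivi dey njhfb qiqcf jdpi
Hunk 5: at line 5 remove [dey] add [sntsr] -> 10 lines: pui zwswr cqlgz evsj yoc vjivi sntsr njhfb qiqcf jdpi
Hunk 6: at line 1 remove [zwswr] add [vutng] -> 10 lines: pui vutng cqlgz evsj yoc vjivi sntsr njhfb qiqcf jdpi
Hunk 7: at line 2 remove [cqlgz] add [fwdd] -> 10 lines: pui vutng fwdd evsj yoc vjivi sntsr njhfb qiqcf jdpi
Final line count: 10

Answer: 10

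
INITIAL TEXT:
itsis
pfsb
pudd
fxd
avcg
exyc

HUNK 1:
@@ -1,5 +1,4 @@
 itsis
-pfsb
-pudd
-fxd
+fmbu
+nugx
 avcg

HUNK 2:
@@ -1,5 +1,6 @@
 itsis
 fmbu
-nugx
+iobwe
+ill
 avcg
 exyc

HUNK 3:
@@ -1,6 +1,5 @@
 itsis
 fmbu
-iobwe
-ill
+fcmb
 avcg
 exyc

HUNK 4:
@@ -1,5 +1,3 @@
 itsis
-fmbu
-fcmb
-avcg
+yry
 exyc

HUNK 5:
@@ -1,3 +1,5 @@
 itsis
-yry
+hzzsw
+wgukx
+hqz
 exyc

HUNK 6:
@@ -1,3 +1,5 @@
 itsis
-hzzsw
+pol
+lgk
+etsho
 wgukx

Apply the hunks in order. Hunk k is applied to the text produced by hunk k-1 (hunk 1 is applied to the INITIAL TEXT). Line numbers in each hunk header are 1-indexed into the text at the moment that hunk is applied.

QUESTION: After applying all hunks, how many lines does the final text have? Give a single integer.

Hunk 1: at line 1 remove [pfsb,pudd,fxd] add [fmbu,nugx] -> 5 lines: itsis fmbu nugx avcg exyc
Hunk 2: at line 1 remove [nugx] add [iobwe,ill] -> 6 lines: itsis fmbu iobwe ill avcg exyc
Hunk 3: at line 1 remove [iobwe,ill] add [fcmb] -> 5 lines: itsis fmbu fcmb avcg exyc
Hunk 4: at line 1 remove [fmbu,fcmb,avcg] add [yry] -> 3 lines: itsis yry exyc
Hunk 5: at line 1 remove [yry] add [hzzsw,wgukx,hqz] -> 5 lines: itsis hzzsw wgukx hqz exyc
Hunk 6: at line 1 remove [hzzsw] add [pol,lgk,etsho] -> 7 lines: itsis pol lgk etsho wgukx hqz exyc
Final line count: 7

Answer: 7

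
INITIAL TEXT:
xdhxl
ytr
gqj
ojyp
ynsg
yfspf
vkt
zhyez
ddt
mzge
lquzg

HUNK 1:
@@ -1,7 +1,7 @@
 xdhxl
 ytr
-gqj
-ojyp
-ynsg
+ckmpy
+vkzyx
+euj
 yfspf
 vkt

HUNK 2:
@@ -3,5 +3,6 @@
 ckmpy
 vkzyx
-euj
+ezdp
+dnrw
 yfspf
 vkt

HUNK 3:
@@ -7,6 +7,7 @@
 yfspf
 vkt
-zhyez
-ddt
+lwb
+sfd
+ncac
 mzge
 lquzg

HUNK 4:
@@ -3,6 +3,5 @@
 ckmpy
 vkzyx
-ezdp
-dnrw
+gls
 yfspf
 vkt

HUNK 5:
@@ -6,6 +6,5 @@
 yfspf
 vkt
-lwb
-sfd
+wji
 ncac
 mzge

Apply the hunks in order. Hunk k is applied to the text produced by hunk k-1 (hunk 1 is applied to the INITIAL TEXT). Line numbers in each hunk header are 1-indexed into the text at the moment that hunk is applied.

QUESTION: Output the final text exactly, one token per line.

Hunk 1: at line 1 remove [gqj,ojyp,ynsg] add [ckmpy,vkzyx,euj] -> 11 lines: xdhxl ytr ckmpy vkzyx euj yfspf vkt zhyez ddt mzge lquzg
Hunk 2: at line 3 remove [euj] add [ezdp,dnrw] -> 12 lines: xdhxl ytr ckmpy vkzyx ezdp dnrw yfspf vkt zhyez ddt mzge lquzg
Hunk 3: at line 7 remove [zhyez,ddt] add [lwb,sfd,ncac] -> 13 lines: xdhxl ytr ckmpy vkzyx ezdp dnrw yfspf vkt lwb sfd ncac mzge lquzg
Hunk 4: at line 3 remove [ezdp,dnrw] add [gls] -> 12 lines: xdhxl ytr ckmpy vkzyx gls yfspf vkt lwb sfd ncac mzge lquzg
Hunk 5: at line 6 remove [lwb,sfd] add [wji] -> 11 lines: xdhxl ytr ckmpy vkzyx gls yfspf vkt wji ncac mzge lquzg

Answer: xdhxl
ytr
ckmpy
vkzyx
gls
yfspf
vkt
wji
ncac
mzge
lquzg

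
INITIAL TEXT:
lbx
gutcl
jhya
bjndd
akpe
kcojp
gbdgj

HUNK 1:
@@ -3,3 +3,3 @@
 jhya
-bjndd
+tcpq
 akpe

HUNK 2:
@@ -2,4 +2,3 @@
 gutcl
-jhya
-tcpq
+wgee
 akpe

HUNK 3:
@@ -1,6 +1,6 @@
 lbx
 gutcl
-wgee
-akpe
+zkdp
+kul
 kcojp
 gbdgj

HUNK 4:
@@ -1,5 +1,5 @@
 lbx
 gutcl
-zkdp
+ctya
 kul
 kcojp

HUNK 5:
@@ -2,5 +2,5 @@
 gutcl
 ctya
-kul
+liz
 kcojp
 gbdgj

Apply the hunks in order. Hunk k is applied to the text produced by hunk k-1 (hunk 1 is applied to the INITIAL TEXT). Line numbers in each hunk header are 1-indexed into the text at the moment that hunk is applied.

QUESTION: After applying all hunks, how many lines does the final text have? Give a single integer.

Answer: 6

Derivation:
Hunk 1: at line 3 remove [bjndd] add [tcpq] -> 7 lines: lbx gutcl jhya tcpq akpe kcojp gbdgj
Hunk 2: at line 2 remove [jhya,tcpq] add [wgee] -> 6 lines: lbx gutcl wgee akpe kcojp gbdgj
Hunk 3: at line 1 remove [wgee,akpe] add [zkdp,kul] -> 6 lines: lbx gutcl zkdp kul kcojp gbdgj
Hunk 4: at line 1 remove [zkdp] add [ctya] -> 6 lines: lbx gutcl ctya kul kcojp gbdgj
Hunk 5: at line 2 remove [kul] add [liz] -> 6 lines: lbx gutcl ctya liz kcojp gbdgj
Final line count: 6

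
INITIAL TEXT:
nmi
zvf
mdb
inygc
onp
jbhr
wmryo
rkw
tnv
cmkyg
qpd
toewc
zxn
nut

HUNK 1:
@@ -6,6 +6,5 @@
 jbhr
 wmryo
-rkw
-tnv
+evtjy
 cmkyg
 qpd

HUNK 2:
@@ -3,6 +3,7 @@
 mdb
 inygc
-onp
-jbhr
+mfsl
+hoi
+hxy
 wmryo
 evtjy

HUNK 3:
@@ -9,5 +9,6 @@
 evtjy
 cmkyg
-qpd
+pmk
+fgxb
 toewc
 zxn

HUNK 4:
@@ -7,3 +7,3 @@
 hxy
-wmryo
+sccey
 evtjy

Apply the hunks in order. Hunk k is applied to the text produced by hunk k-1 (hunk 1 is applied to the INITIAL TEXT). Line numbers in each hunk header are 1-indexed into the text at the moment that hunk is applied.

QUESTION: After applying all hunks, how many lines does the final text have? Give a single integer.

Answer: 15

Derivation:
Hunk 1: at line 6 remove [rkw,tnv] add [evtjy] -> 13 lines: nmi zvf mdb inygc onp jbhr wmryo evtjy cmkyg qpd toewc zxn nut
Hunk 2: at line 3 remove [onp,jbhr] add [mfsl,hoi,hxy] -> 14 lines: nmi zvf mdb inygc mfsl hoi hxy wmryo evtjy cmkyg qpd toewc zxn nut
Hunk 3: at line 9 remove [qpd] add [pmk,fgxb] -> 15 lines: nmi zvf mdb inygc mfsl hoi hxy wmryo evtjy cmkyg pmk fgxb toewc zxn nut
Hunk 4: at line 7 remove [wmryo] add [sccey] -> 15 lines: nmi zvf mdb inygc mfsl hoi hxy sccey evtjy cmkyg pmk fgxb toewc zxn nut
Final line count: 15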